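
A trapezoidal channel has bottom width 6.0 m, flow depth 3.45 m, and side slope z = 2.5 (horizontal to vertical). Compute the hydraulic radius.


For a trapezoidal section with side slope z:
A = (b + z*y)*y = (6.0 + 2.5*3.45)*3.45 = 50.456 m^2.
P = b + 2*y*sqrt(1 + z^2) = 6.0 + 2*3.45*sqrt(1 + 2.5^2) = 24.579 m.
R = A/P = 50.456 / 24.579 = 2.0528 m.

2.0528


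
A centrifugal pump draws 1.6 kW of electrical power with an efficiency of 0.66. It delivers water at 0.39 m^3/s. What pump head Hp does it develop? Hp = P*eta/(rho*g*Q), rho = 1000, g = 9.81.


Pump head formula: Hp = P * eta / (rho * g * Q).
Numerator: P * eta = 1.6 * 1000 * 0.66 = 1056.0 W.
Denominator: rho * g * Q = 1000 * 9.81 * 0.39 = 3825.9.
Hp = 1056.0 / 3825.9 = 0.28 m.

0.28


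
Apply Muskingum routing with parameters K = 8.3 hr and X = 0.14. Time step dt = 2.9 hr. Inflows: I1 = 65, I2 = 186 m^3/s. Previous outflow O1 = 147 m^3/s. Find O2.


Muskingum coefficients:
denom = 2*K*(1-X) + dt = 2*8.3*(1-0.14) + 2.9 = 17.176.
C0 = (dt - 2*K*X)/denom = (2.9 - 2*8.3*0.14)/17.176 = 0.0335.
C1 = (dt + 2*K*X)/denom = (2.9 + 2*8.3*0.14)/17.176 = 0.3041.
C2 = (2*K*(1-X) - dt)/denom = 0.6623.
O2 = C0*I2 + C1*I1 + C2*O1
   = 0.0335*186 + 0.3041*65 + 0.6623*147
   = 123.37 m^3/s.

123.37


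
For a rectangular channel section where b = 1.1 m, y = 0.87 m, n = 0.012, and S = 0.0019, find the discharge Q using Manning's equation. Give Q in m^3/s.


For a rectangular channel, the cross-sectional area A = b * y = 1.1 * 0.87 = 0.96 m^2.
The wetted perimeter P = b + 2y = 1.1 + 2*0.87 = 2.84 m.
Hydraulic radius R = A/P = 0.96/2.84 = 0.337 m.
Velocity V = (1/n)*R^(2/3)*S^(1/2) = (1/0.012)*0.337^(2/3)*0.0019^(1/2) = 1.759 m/s.
Discharge Q = A * V = 0.96 * 1.759 = 1.683 m^3/s.

1.683


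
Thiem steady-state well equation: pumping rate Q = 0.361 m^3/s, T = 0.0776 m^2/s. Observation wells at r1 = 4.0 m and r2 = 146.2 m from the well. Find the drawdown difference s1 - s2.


Thiem equation: s1 - s2 = Q/(2*pi*T) * ln(r2/r1).
ln(r2/r1) = ln(146.2/4.0) = 3.5987.
Q/(2*pi*T) = 0.361 / (2*pi*0.0776) = 0.361 / 0.4876 = 0.7404.
s1 - s2 = 0.7404 * 3.5987 = 2.6645 m.

2.6645


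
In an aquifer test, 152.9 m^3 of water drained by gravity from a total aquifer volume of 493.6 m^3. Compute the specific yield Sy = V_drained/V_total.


Specific yield Sy = Volume drained / Total volume.
Sy = 152.9 / 493.6
   = 0.3098.

0.3098


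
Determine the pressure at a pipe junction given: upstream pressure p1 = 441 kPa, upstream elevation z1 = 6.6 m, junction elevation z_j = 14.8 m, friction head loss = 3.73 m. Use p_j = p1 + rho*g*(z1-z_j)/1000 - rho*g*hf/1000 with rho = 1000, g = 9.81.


Junction pressure: p_j = p1 + rho*g*(z1 - z_j)/1000 - rho*g*hf/1000.
Elevation term = 1000*9.81*(6.6 - 14.8)/1000 = -80.442 kPa.
Friction term = 1000*9.81*3.73/1000 = 36.591 kPa.
p_j = 441 + -80.442 - 36.591 = 323.97 kPa.

323.97


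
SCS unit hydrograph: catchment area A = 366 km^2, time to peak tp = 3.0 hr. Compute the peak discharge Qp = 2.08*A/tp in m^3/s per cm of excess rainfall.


SCS formula: Qp = 2.08 * A / tp.
Qp = 2.08 * 366 / 3.0
   = 761.28 / 3.0
   = 253.76 m^3/s per cm.

253.76


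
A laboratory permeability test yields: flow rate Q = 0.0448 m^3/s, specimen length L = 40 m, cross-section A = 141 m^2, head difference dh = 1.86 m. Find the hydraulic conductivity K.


From K = Q*L / (A*dh):
Numerator: Q*L = 0.0448 * 40 = 1.792.
Denominator: A*dh = 141 * 1.86 = 262.26.
K = 1.792 / 262.26 = 0.006833 m/s.

0.006833


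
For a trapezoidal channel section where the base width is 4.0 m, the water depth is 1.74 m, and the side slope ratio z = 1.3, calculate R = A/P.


For a trapezoidal section with side slope z:
A = (b + z*y)*y = (4.0 + 1.3*1.74)*1.74 = 10.896 m^2.
P = b + 2*y*sqrt(1 + z^2) = 4.0 + 2*1.74*sqrt(1 + 1.3^2) = 9.708 m.
R = A/P = 10.896 / 9.708 = 1.1224 m.

1.1224


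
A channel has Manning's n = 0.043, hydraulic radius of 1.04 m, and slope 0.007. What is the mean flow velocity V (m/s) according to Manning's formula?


Manning's equation gives V = (1/n) * R^(2/3) * S^(1/2).
First, compute R^(2/3) = 1.04^(2/3) = 1.0265.
Next, S^(1/2) = 0.007^(1/2) = 0.083666.
Then 1/n = 1/0.043 = 23.26.
V = 23.26 * 1.0265 * 0.083666 = 1.9973 m/s.

1.9973


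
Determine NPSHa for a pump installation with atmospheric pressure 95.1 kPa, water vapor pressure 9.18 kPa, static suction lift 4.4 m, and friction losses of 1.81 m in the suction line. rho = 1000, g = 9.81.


NPSHa = p_atm/(rho*g) - z_s - hf_s - p_vap/(rho*g).
p_atm/(rho*g) = 95.1*1000 / (1000*9.81) = 9.694 m.
p_vap/(rho*g) = 9.18*1000 / (1000*9.81) = 0.936 m.
NPSHa = 9.694 - 4.4 - 1.81 - 0.936
      = 2.55 m.

2.55


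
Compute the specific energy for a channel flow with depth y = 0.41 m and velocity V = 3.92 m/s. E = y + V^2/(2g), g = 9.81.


Specific energy E = y + V^2/(2g).
Velocity head = V^2/(2g) = 3.92^2 / (2*9.81) = 15.3664 / 19.62 = 0.7832 m.
E = 0.41 + 0.7832 = 1.1932 m.

1.1932


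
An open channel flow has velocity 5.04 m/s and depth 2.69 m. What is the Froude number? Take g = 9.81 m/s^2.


The Froude number is defined as Fr = V / sqrt(g*y).
g*y = 9.81 * 2.69 = 26.3889.
sqrt(g*y) = sqrt(26.3889) = 5.137.
Fr = 5.04 / 5.137 = 0.9811.

0.9811


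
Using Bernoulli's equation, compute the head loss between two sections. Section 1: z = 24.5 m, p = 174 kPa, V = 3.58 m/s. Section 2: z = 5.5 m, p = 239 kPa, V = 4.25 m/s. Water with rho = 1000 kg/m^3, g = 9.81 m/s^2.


Total head at each section: H = z + p/(rho*g) + V^2/(2g).
H1 = 24.5 + 174*1000/(1000*9.81) + 3.58^2/(2*9.81)
   = 24.5 + 17.737 + 0.6532
   = 42.89 m.
H2 = 5.5 + 239*1000/(1000*9.81) + 4.25^2/(2*9.81)
   = 5.5 + 24.363 + 0.9206
   = 30.784 m.
h_L = H1 - H2 = 42.89 - 30.784 = 12.107 m.

12.107


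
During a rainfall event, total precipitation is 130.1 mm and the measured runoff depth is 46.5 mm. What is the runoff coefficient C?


The runoff coefficient C = runoff depth / rainfall depth.
C = 46.5 / 130.1
  = 0.3574.

0.3574


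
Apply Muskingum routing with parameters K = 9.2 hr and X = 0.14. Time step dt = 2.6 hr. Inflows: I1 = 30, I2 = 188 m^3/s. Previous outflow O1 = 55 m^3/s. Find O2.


Muskingum coefficients:
denom = 2*K*(1-X) + dt = 2*9.2*(1-0.14) + 2.6 = 18.424.
C0 = (dt - 2*K*X)/denom = (2.6 - 2*9.2*0.14)/18.424 = 0.0013.
C1 = (dt + 2*K*X)/denom = (2.6 + 2*9.2*0.14)/18.424 = 0.2809.
C2 = (2*K*(1-X) - dt)/denom = 0.7178.
O2 = C0*I2 + C1*I1 + C2*O1
   = 0.0013*188 + 0.2809*30 + 0.7178*55
   = 48.15 m^3/s.

48.15


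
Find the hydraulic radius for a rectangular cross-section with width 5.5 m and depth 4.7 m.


For a rectangular section:
Flow area A = b * y = 5.5 * 4.7 = 25.85 m^2.
Wetted perimeter P = b + 2y = 5.5 + 2*4.7 = 14.9 m.
Hydraulic radius R = A/P = 25.85 / 14.9 = 1.7349 m.

1.7349


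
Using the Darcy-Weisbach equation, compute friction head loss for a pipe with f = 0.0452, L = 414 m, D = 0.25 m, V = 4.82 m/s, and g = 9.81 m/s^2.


Darcy-Weisbach equation: h_f = f * (L/D) * V^2/(2g).
f * L/D = 0.0452 * 414/0.25 = 74.8512.
V^2/(2g) = 4.82^2 / (2*9.81) = 23.2324 / 19.62 = 1.1841 m.
h_f = 74.8512 * 1.1841 = 88.633 m.

88.633


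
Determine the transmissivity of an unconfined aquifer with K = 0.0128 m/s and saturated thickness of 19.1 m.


Transmissivity is defined as T = K * h.
T = 0.0128 * 19.1
  = 0.2445 m^2/s.

0.2445


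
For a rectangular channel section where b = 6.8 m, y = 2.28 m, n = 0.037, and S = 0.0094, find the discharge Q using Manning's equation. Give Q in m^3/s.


For a rectangular channel, the cross-sectional area A = b * y = 6.8 * 2.28 = 15.5 m^2.
The wetted perimeter P = b + 2y = 6.8 + 2*2.28 = 11.36 m.
Hydraulic radius R = A/P = 15.5/11.36 = 1.3648 m.
Velocity V = (1/n)*R^(2/3)*S^(1/2) = (1/0.037)*1.3648^(2/3)*0.0094^(1/2) = 3.2241 m/s.
Discharge Q = A * V = 15.5 * 3.2241 = 49.986 m^3/s.

49.986


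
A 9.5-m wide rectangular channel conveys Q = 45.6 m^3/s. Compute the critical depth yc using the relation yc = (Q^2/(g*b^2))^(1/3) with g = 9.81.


Using yc = (Q^2 / (g * b^2))^(1/3):
Q^2 = 45.6^2 = 2079.36.
g * b^2 = 9.81 * 9.5^2 = 9.81 * 90.25 = 885.35.
Q^2 / (g*b^2) = 2079.36 / 885.35 = 2.3486.
yc = 2.3486^(1/3) = 1.3292 m.

1.3292


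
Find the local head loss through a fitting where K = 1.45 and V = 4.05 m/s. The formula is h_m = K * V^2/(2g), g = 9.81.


Minor loss formula: h_m = K * V^2/(2g).
V^2 = 4.05^2 = 16.4025.
V^2/(2g) = 16.4025 / 19.62 = 0.836 m.
h_m = 1.45 * 0.836 = 1.2122 m.

1.2122


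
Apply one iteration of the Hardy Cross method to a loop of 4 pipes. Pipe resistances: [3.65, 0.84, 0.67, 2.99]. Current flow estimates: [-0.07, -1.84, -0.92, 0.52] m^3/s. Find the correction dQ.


Numerator terms (r*Q*|Q|): 3.65*-0.07*|-0.07| = -0.0179; 0.84*-1.84*|-1.84| = -2.8439; 0.67*-0.92*|-0.92| = -0.5671; 2.99*0.52*|0.52| = 0.8085.
Sum of numerator = -2.6204.
Denominator terms (r*|Q|): 3.65*|-0.07| = 0.2555; 0.84*|-1.84| = 1.5456; 0.67*|-0.92| = 0.6164; 2.99*|0.52| = 1.5548.
2 * sum of denominator = 2 * 3.9723 = 7.9446.
dQ = --2.6204 / 7.9446 = 0.3298 m^3/s.

0.3298


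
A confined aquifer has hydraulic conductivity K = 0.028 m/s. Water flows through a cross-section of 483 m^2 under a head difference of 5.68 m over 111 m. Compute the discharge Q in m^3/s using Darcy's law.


Darcy's law: Q = K * A * i, where i = dh/L.
Hydraulic gradient i = 5.68 / 111 = 0.051171.
Q = 0.028 * 483 * 0.051171
  = 0.692 m^3/s.

0.692


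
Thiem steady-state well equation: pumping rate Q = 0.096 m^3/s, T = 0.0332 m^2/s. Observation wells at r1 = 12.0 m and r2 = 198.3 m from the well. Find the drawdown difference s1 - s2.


Thiem equation: s1 - s2 = Q/(2*pi*T) * ln(r2/r1).
ln(r2/r1) = ln(198.3/12.0) = 2.8049.
Q/(2*pi*T) = 0.096 / (2*pi*0.0332) = 0.096 / 0.2086 = 0.4602.
s1 - s2 = 0.4602 * 2.8049 = 1.2908 m.

1.2908


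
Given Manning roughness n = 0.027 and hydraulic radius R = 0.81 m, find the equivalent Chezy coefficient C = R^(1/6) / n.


The Chezy coefficient relates to Manning's n through C = R^(1/6) / n.
R^(1/6) = 0.81^(1/6) = 0.965489.
C = 0.965489 / 0.027 = 35.76 m^(1/2)/s.

35.76


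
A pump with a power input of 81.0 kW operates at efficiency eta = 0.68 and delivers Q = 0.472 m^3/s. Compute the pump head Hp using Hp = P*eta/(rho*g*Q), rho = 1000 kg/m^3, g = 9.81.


Pump head formula: Hp = P * eta / (rho * g * Q).
Numerator: P * eta = 81.0 * 1000 * 0.68 = 55080.0 W.
Denominator: rho * g * Q = 1000 * 9.81 * 0.472 = 4630.32.
Hp = 55080.0 / 4630.32 = 11.9 m.

11.9


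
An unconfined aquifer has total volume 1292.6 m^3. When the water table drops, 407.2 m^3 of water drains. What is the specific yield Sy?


Specific yield Sy = Volume drained / Total volume.
Sy = 407.2 / 1292.6
   = 0.315.

0.315


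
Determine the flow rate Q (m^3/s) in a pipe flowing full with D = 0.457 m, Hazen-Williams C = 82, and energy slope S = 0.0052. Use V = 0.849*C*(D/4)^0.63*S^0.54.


For a full circular pipe, R = D/4 = 0.457/4 = 0.1143 m.
V = 0.849 * 82 * 0.1143^0.63 * 0.0052^0.54
  = 0.849 * 82 * 0.254947 * 0.058431
  = 1.0371 m/s.
Pipe area A = pi*D^2/4 = pi*0.457^2/4 = 0.164 m^2.
Q = A * V = 0.164 * 1.0371 = 0.1701 m^3/s.

0.1701


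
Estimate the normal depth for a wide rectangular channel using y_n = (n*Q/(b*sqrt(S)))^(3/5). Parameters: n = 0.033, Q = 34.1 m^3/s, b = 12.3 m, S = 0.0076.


We use the wide-channel approximation y_n = (n*Q/(b*sqrt(S)))^(3/5).
sqrt(S) = sqrt(0.0076) = 0.087178.
Numerator: n*Q = 0.033 * 34.1 = 1.1253.
Denominator: b*sqrt(S) = 12.3 * 0.087178 = 1.072289.
arg = 1.0494.
y_n = 1.0494^(3/5) = 1.0294 m.

1.0294


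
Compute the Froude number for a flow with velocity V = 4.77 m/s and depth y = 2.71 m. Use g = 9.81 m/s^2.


The Froude number is defined as Fr = V / sqrt(g*y).
g*y = 9.81 * 2.71 = 26.5851.
sqrt(g*y) = sqrt(26.5851) = 5.1561.
Fr = 4.77 / 5.1561 = 0.9251.

0.9251


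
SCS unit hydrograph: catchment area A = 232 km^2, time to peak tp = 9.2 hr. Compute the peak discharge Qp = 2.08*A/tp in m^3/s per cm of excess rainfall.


SCS formula: Qp = 2.08 * A / tp.
Qp = 2.08 * 232 / 9.2
   = 482.56 / 9.2
   = 52.45 m^3/s per cm.

52.45


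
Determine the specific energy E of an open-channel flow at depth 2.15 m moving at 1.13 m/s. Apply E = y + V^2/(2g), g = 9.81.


Specific energy E = y + V^2/(2g).
Velocity head = V^2/(2g) = 1.13^2 / (2*9.81) = 1.2769 / 19.62 = 0.0651 m.
E = 2.15 + 0.0651 = 2.2151 m.

2.2151


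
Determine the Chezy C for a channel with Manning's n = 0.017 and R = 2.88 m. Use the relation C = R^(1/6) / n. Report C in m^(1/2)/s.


The Chezy coefficient relates to Manning's n through C = R^(1/6) / n.
R^(1/6) = 2.88^(1/6) = 1.192794.
C = 1.192794 / 0.017 = 70.16 m^(1/2)/s.

70.16


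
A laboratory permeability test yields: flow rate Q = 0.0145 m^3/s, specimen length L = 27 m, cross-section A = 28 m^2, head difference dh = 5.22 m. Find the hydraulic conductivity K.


From K = Q*L / (A*dh):
Numerator: Q*L = 0.0145 * 27 = 0.3915.
Denominator: A*dh = 28 * 5.22 = 146.16.
K = 0.3915 / 146.16 = 0.002679 m/s.

0.002679


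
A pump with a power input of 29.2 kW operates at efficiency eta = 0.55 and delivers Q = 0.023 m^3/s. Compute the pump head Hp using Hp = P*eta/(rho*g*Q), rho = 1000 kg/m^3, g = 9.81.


Pump head formula: Hp = P * eta / (rho * g * Q).
Numerator: P * eta = 29.2 * 1000 * 0.55 = 16060.0 W.
Denominator: rho * g * Q = 1000 * 9.81 * 0.023 = 225.63.
Hp = 16060.0 / 225.63 = 71.18 m.

71.18


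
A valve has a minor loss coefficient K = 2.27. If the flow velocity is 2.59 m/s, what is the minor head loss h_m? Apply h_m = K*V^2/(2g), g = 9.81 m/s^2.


Minor loss formula: h_m = K * V^2/(2g).
V^2 = 2.59^2 = 6.7081.
V^2/(2g) = 6.7081 / 19.62 = 0.3419 m.
h_m = 2.27 * 0.3419 = 0.7761 m.

0.7761


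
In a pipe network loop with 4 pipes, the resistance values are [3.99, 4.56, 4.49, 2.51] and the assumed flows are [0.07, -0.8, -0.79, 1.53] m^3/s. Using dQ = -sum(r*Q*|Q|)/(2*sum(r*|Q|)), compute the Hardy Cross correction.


Numerator terms (r*Q*|Q|): 3.99*0.07*|0.07| = 0.0196; 4.56*-0.8*|-0.8| = -2.9184; 4.49*-0.79*|-0.79| = -2.8022; 2.51*1.53*|1.53| = 5.8757.
Sum of numerator = 0.1746.
Denominator terms (r*|Q|): 3.99*|0.07| = 0.2793; 4.56*|-0.8| = 3.648; 4.49*|-0.79| = 3.5471; 2.51*|1.53| = 3.8403.
2 * sum of denominator = 2 * 11.3147 = 22.6294.
dQ = -0.1746 / 22.6294 = -0.0077 m^3/s.

-0.0077


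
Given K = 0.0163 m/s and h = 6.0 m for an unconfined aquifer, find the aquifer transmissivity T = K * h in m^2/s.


Transmissivity is defined as T = K * h.
T = 0.0163 * 6.0
  = 0.0978 m^2/s.

0.0978


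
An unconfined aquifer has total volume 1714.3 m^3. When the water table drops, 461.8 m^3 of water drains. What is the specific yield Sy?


Specific yield Sy = Volume drained / Total volume.
Sy = 461.8 / 1714.3
   = 0.2694.

0.2694


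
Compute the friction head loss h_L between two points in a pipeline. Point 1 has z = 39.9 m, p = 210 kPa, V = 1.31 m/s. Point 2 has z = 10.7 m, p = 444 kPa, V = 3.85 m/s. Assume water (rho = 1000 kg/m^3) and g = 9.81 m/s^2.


Total head at each section: H = z + p/(rho*g) + V^2/(2g).
H1 = 39.9 + 210*1000/(1000*9.81) + 1.31^2/(2*9.81)
   = 39.9 + 21.407 + 0.0875
   = 61.394 m.
H2 = 10.7 + 444*1000/(1000*9.81) + 3.85^2/(2*9.81)
   = 10.7 + 45.26 + 0.7555
   = 56.715 m.
h_L = H1 - H2 = 61.394 - 56.715 = 4.679 m.

4.679


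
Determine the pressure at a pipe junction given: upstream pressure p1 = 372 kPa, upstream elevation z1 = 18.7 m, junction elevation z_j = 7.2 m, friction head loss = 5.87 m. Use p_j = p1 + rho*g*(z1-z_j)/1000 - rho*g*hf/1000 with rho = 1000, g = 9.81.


Junction pressure: p_j = p1 + rho*g*(z1 - z_j)/1000 - rho*g*hf/1000.
Elevation term = 1000*9.81*(18.7 - 7.2)/1000 = 112.815 kPa.
Friction term = 1000*9.81*5.87/1000 = 57.585 kPa.
p_j = 372 + 112.815 - 57.585 = 427.23 kPa.

427.23


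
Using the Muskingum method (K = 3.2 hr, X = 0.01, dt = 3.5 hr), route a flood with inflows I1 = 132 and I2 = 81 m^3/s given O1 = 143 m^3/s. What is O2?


Muskingum coefficients:
denom = 2*K*(1-X) + dt = 2*3.2*(1-0.01) + 3.5 = 9.836.
C0 = (dt - 2*K*X)/denom = (3.5 - 2*3.2*0.01)/9.836 = 0.3493.
C1 = (dt + 2*K*X)/denom = (3.5 + 2*3.2*0.01)/9.836 = 0.3623.
C2 = (2*K*(1-X) - dt)/denom = 0.2883.
O2 = C0*I2 + C1*I1 + C2*O1
   = 0.3493*81 + 0.3623*132 + 0.2883*143
   = 117.36 m^3/s.

117.36


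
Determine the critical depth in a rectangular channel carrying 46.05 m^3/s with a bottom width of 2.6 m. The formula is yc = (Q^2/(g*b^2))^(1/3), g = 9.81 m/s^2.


Using yc = (Q^2 / (g * b^2))^(1/3):
Q^2 = 46.05^2 = 2120.6.
g * b^2 = 9.81 * 2.6^2 = 9.81 * 6.76 = 66.32.
Q^2 / (g*b^2) = 2120.6 / 66.32 = 31.9753.
yc = 31.9753^(1/3) = 3.1741 m.

3.1741


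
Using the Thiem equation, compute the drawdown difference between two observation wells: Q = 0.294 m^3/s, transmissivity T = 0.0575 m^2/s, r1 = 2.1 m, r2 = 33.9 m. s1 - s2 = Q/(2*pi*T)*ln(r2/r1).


Thiem equation: s1 - s2 = Q/(2*pi*T) * ln(r2/r1).
ln(r2/r1) = ln(33.9/2.1) = 2.7815.
Q/(2*pi*T) = 0.294 / (2*pi*0.0575) = 0.294 / 0.3613 = 0.8138.
s1 - s2 = 0.8138 * 2.7815 = 2.2635 m.

2.2635


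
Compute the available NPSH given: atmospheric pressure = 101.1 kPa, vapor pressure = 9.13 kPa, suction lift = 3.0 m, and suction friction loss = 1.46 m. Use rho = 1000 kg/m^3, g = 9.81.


NPSHa = p_atm/(rho*g) - z_s - hf_s - p_vap/(rho*g).
p_atm/(rho*g) = 101.1*1000 / (1000*9.81) = 10.306 m.
p_vap/(rho*g) = 9.13*1000 / (1000*9.81) = 0.931 m.
NPSHa = 10.306 - 3.0 - 1.46 - 0.931
      = 4.92 m.

4.92


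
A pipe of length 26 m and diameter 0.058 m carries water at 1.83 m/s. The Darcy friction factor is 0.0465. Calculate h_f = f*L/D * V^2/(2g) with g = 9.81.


Darcy-Weisbach equation: h_f = f * (L/D) * V^2/(2g).
f * L/D = 0.0465 * 26/0.058 = 20.8448.
V^2/(2g) = 1.83^2 / (2*9.81) = 3.3489 / 19.62 = 0.1707 m.
h_f = 20.8448 * 0.1707 = 3.558 m.

3.558


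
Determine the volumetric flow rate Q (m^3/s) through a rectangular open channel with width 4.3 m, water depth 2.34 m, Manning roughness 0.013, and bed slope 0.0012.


For a rectangular channel, the cross-sectional area A = b * y = 4.3 * 2.34 = 10.06 m^2.
The wetted perimeter P = b + 2y = 4.3 + 2*2.34 = 8.98 m.
Hydraulic radius R = A/P = 10.06/8.98 = 1.1205 m.
Velocity V = (1/n)*R^(2/3)*S^(1/2) = (1/0.013)*1.1205^(2/3)*0.0012^(1/2) = 2.8747 m/s.
Discharge Q = A * V = 10.06 * 2.8747 = 28.925 m^3/s.

28.925


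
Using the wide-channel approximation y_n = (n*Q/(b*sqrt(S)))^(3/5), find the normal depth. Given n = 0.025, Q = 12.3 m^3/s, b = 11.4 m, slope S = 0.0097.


We use the wide-channel approximation y_n = (n*Q/(b*sqrt(S)))^(3/5).
sqrt(S) = sqrt(0.0097) = 0.098489.
Numerator: n*Q = 0.025 * 12.3 = 0.3075.
Denominator: b*sqrt(S) = 11.4 * 0.098489 = 1.122775.
arg = 0.2739.
y_n = 0.2739^(3/5) = 0.4598 m.

0.4598


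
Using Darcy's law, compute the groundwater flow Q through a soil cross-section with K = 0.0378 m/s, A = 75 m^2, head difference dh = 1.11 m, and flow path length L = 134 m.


Darcy's law: Q = K * A * i, where i = dh/L.
Hydraulic gradient i = 1.11 / 134 = 0.008284.
Q = 0.0378 * 75 * 0.008284
  = 0.0235 m^3/s.

0.0235


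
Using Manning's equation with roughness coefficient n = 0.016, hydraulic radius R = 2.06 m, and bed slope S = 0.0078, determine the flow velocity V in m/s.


Manning's equation gives V = (1/n) * R^(2/3) * S^(1/2).
First, compute R^(2/3) = 2.06^(2/3) = 1.619.
Next, S^(1/2) = 0.0078^(1/2) = 0.088318.
Then 1/n = 1/0.016 = 62.5.
V = 62.5 * 1.619 * 0.088318 = 8.9366 m/s.

8.9366


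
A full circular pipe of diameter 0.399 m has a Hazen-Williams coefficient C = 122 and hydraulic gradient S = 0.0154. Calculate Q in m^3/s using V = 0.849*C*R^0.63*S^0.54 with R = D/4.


For a full circular pipe, R = D/4 = 0.399/4 = 0.0998 m.
V = 0.849 * 122 * 0.0998^0.63 * 0.0154^0.54
  = 0.849 * 122 * 0.234053 * 0.105017
  = 2.5459 m/s.
Pipe area A = pi*D^2/4 = pi*0.399^2/4 = 0.125 m^2.
Q = A * V = 0.125 * 2.5459 = 0.3183 m^3/s.

0.3183


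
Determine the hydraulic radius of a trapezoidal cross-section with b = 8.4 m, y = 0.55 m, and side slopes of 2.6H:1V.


For a trapezoidal section with side slope z:
A = (b + z*y)*y = (8.4 + 2.6*0.55)*0.55 = 5.407 m^2.
P = b + 2*y*sqrt(1 + z^2) = 8.4 + 2*0.55*sqrt(1 + 2.6^2) = 11.464 m.
R = A/P = 5.407 / 11.464 = 0.4716 m.

0.4716


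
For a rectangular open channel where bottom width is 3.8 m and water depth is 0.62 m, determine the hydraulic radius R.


For a rectangular section:
Flow area A = b * y = 3.8 * 0.62 = 2.36 m^2.
Wetted perimeter P = b + 2y = 3.8 + 2*0.62 = 5.04 m.
Hydraulic radius R = A/P = 2.36 / 5.04 = 0.4675 m.

0.4675


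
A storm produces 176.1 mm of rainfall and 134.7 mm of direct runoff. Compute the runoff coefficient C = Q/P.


The runoff coefficient C = runoff depth / rainfall depth.
C = 134.7 / 176.1
  = 0.7649.

0.7649


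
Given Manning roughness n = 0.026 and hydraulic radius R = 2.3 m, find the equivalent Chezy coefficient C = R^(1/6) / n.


The Chezy coefficient relates to Manning's n through C = R^(1/6) / n.
R^(1/6) = 2.3^(1/6) = 1.148915.
C = 1.148915 / 0.026 = 44.19 m^(1/2)/s.

44.19


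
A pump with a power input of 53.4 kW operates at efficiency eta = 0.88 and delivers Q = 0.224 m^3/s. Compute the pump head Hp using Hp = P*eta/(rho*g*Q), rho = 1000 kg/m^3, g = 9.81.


Pump head formula: Hp = P * eta / (rho * g * Q).
Numerator: P * eta = 53.4 * 1000 * 0.88 = 46992.0 W.
Denominator: rho * g * Q = 1000 * 9.81 * 0.224 = 2197.44.
Hp = 46992.0 / 2197.44 = 21.38 m.

21.38


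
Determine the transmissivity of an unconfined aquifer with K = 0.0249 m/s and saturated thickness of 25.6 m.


Transmissivity is defined as T = K * h.
T = 0.0249 * 25.6
  = 0.6374 m^2/s.

0.6374


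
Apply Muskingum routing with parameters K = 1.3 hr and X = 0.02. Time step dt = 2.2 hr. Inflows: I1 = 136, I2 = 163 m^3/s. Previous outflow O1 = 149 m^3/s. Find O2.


Muskingum coefficients:
denom = 2*K*(1-X) + dt = 2*1.3*(1-0.02) + 2.2 = 4.748.
C0 = (dt - 2*K*X)/denom = (2.2 - 2*1.3*0.02)/4.748 = 0.4524.
C1 = (dt + 2*K*X)/denom = (2.2 + 2*1.3*0.02)/4.748 = 0.4743.
C2 = (2*K*(1-X) - dt)/denom = 0.0733.
O2 = C0*I2 + C1*I1 + C2*O1
   = 0.4524*163 + 0.4743*136 + 0.0733*149
   = 149.17 m^3/s.

149.17


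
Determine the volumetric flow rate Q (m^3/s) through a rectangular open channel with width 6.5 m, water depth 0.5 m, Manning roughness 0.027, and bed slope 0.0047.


For a rectangular channel, the cross-sectional area A = b * y = 6.5 * 0.5 = 3.25 m^2.
The wetted perimeter P = b + 2y = 6.5 + 2*0.5 = 7.5 m.
Hydraulic radius R = A/P = 3.25/7.5 = 0.4333 m.
Velocity V = (1/n)*R^(2/3)*S^(1/2) = (1/0.027)*0.4333^(2/3)*0.0047^(1/2) = 1.454 m/s.
Discharge Q = A * V = 3.25 * 1.454 = 4.726 m^3/s.

4.726


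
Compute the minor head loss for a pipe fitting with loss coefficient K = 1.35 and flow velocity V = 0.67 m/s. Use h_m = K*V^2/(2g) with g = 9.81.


Minor loss formula: h_m = K * V^2/(2g).
V^2 = 0.67^2 = 0.4489.
V^2/(2g) = 0.4489 / 19.62 = 0.0229 m.
h_m = 1.35 * 0.0229 = 0.0309 m.

0.0309


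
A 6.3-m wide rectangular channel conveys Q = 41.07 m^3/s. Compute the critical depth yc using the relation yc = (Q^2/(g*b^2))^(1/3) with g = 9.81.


Using yc = (Q^2 / (g * b^2))^(1/3):
Q^2 = 41.07^2 = 1686.74.
g * b^2 = 9.81 * 6.3^2 = 9.81 * 39.69 = 389.36.
Q^2 / (g*b^2) = 1686.74 / 389.36 = 4.3321.
yc = 4.3321^(1/3) = 1.6302 m.

1.6302


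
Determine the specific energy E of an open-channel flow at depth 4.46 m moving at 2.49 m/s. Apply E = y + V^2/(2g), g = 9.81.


Specific energy E = y + V^2/(2g).
Velocity head = V^2/(2g) = 2.49^2 / (2*9.81) = 6.2001 / 19.62 = 0.316 m.
E = 4.46 + 0.316 = 4.776 m.

4.776


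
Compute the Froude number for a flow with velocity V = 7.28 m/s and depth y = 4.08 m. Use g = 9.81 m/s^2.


The Froude number is defined as Fr = V / sqrt(g*y).
g*y = 9.81 * 4.08 = 40.0248.
sqrt(g*y) = sqrt(40.0248) = 6.3265.
Fr = 7.28 / 6.3265 = 1.1507.

1.1507


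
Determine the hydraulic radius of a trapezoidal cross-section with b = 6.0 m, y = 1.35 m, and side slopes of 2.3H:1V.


For a trapezoidal section with side slope z:
A = (b + z*y)*y = (6.0 + 2.3*1.35)*1.35 = 12.292 m^2.
P = b + 2*y*sqrt(1 + z^2) = 6.0 + 2*1.35*sqrt(1 + 2.3^2) = 12.772 m.
R = A/P = 12.292 / 12.772 = 0.9624 m.

0.9624


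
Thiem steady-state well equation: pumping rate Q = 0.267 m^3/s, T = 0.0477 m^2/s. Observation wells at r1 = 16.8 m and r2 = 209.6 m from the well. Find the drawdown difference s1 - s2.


Thiem equation: s1 - s2 = Q/(2*pi*T) * ln(r2/r1).
ln(r2/r1) = ln(209.6/16.8) = 2.5238.
Q/(2*pi*T) = 0.267 / (2*pi*0.0477) = 0.267 / 0.2997 = 0.8909.
s1 - s2 = 0.8909 * 2.5238 = 2.2484 m.

2.2484


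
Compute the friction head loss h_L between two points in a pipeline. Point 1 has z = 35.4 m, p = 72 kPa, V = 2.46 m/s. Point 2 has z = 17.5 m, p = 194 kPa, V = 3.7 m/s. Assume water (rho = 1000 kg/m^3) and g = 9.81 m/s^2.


Total head at each section: H = z + p/(rho*g) + V^2/(2g).
H1 = 35.4 + 72*1000/(1000*9.81) + 2.46^2/(2*9.81)
   = 35.4 + 7.339 + 0.3084
   = 43.048 m.
H2 = 17.5 + 194*1000/(1000*9.81) + 3.7^2/(2*9.81)
   = 17.5 + 19.776 + 0.6978
   = 37.973 m.
h_L = H1 - H2 = 43.048 - 37.973 = 5.074 m.

5.074


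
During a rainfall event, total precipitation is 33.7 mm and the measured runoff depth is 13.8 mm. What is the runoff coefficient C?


The runoff coefficient C = runoff depth / rainfall depth.
C = 13.8 / 33.7
  = 0.4095.

0.4095


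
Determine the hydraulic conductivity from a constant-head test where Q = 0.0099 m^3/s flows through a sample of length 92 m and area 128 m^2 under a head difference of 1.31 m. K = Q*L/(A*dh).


From K = Q*L / (A*dh):
Numerator: Q*L = 0.0099 * 92 = 0.9108.
Denominator: A*dh = 128 * 1.31 = 167.68.
K = 0.9108 / 167.68 = 0.005432 m/s.

0.005432


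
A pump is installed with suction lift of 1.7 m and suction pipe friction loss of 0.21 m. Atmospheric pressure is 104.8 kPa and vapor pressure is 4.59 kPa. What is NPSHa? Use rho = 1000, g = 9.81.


NPSHa = p_atm/(rho*g) - z_s - hf_s - p_vap/(rho*g).
p_atm/(rho*g) = 104.8*1000 / (1000*9.81) = 10.683 m.
p_vap/(rho*g) = 4.59*1000 / (1000*9.81) = 0.468 m.
NPSHa = 10.683 - 1.7 - 0.21 - 0.468
      = 8.31 m.

8.31


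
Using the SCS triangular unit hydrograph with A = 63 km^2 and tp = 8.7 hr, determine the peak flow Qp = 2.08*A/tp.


SCS formula: Qp = 2.08 * A / tp.
Qp = 2.08 * 63 / 8.7
   = 131.04 / 8.7
   = 15.06 m^3/s per cm.

15.06


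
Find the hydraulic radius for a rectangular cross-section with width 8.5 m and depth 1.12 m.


For a rectangular section:
Flow area A = b * y = 8.5 * 1.12 = 9.52 m^2.
Wetted perimeter P = b + 2y = 8.5 + 2*1.12 = 10.74 m.
Hydraulic radius R = A/P = 9.52 / 10.74 = 0.8864 m.

0.8864


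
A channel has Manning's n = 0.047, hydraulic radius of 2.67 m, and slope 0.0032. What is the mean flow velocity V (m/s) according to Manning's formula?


Manning's equation gives V = (1/n) * R^(2/3) * S^(1/2).
First, compute R^(2/3) = 2.67^(2/3) = 1.9246.
Next, S^(1/2) = 0.0032^(1/2) = 0.056569.
Then 1/n = 1/0.047 = 21.28.
V = 21.28 * 1.9246 * 0.056569 = 2.3164 m/s.

2.3164


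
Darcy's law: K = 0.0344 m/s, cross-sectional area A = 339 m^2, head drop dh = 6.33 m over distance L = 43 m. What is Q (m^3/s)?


Darcy's law: Q = K * A * i, where i = dh/L.
Hydraulic gradient i = 6.33 / 43 = 0.147209.
Q = 0.0344 * 339 * 0.147209
  = 1.7167 m^3/s.

1.7167


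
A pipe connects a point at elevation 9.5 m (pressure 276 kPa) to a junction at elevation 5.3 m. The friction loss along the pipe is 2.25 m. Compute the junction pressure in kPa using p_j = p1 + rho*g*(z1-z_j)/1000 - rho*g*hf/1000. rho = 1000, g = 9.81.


Junction pressure: p_j = p1 + rho*g*(z1 - z_j)/1000 - rho*g*hf/1000.
Elevation term = 1000*9.81*(9.5 - 5.3)/1000 = 41.202 kPa.
Friction term = 1000*9.81*2.25/1000 = 22.073 kPa.
p_j = 276 + 41.202 - 22.073 = 295.13 kPa.

295.13


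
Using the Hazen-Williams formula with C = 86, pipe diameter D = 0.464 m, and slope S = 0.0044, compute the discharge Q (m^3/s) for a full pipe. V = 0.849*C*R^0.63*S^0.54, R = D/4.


For a full circular pipe, R = D/4 = 0.464/4 = 0.116 m.
V = 0.849 * 86 * 0.116^0.63 * 0.0044^0.54
  = 0.849 * 86 * 0.2574 * 0.053391
  = 1.0034 m/s.
Pipe area A = pi*D^2/4 = pi*0.464^2/4 = 0.1691 m^2.
Q = A * V = 0.1691 * 1.0034 = 0.1697 m^3/s.

0.1697


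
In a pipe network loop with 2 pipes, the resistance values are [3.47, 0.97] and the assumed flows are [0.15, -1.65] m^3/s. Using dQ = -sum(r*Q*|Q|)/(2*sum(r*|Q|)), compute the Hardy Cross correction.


Numerator terms (r*Q*|Q|): 3.47*0.15*|0.15| = 0.0781; 0.97*-1.65*|-1.65| = -2.6408.
Sum of numerator = -2.5627.
Denominator terms (r*|Q|): 3.47*|0.15| = 0.5205; 0.97*|-1.65| = 1.6005.
2 * sum of denominator = 2 * 2.121 = 4.242.
dQ = --2.5627 / 4.242 = 0.6041 m^3/s.

0.6041


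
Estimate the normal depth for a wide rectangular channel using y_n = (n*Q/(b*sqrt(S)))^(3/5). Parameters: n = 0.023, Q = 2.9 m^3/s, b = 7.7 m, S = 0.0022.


We use the wide-channel approximation y_n = (n*Q/(b*sqrt(S)))^(3/5).
sqrt(S) = sqrt(0.0022) = 0.046904.
Numerator: n*Q = 0.023 * 2.9 = 0.0667.
Denominator: b*sqrt(S) = 7.7 * 0.046904 = 0.361161.
arg = 0.1847.
y_n = 0.1847^(3/5) = 0.363 m.

0.363


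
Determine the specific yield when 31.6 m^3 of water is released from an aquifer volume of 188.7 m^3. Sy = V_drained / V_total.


Specific yield Sy = Volume drained / Total volume.
Sy = 31.6 / 188.7
   = 0.1675.

0.1675


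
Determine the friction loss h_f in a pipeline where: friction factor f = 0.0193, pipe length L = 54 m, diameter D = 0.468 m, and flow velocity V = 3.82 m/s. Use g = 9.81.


Darcy-Weisbach equation: h_f = f * (L/D) * V^2/(2g).
f * L/D = 0.0193 * 54/0.468 = 2.2269.
V^2/(2g) = 3.82^2 / (2*9.81) = 14.5924 / 19.62 = 0.7438 m.
h_f = 2.2269 * 0.7438 = 1.656 m.

1.656


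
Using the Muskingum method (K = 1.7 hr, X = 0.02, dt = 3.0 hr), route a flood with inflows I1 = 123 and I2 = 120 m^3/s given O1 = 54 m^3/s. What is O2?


Muskingum coefficients:
denom = 2*K*(1-X) + dt = 2*1.7*(1-0.02) + 3.0 = 6.332.
C0 = (dt - 2*K*X)/denom = (3.0 - 2*1.7*0.02)/6.332 = 0.463.
C1 = (dt + 2*K*X)/denom = (3.0 + 2*1.7*0.02)/6.332 = 0.4845.
C2 = (2*K*(1-X) - dt)/denom = 0.0524.
O2 = C0*I2 + C1*I1 + C2*O1
   = 0.463*120 + 0.4845*123 + 0.0524*54
   = 117.99 m^3/s.

117.99


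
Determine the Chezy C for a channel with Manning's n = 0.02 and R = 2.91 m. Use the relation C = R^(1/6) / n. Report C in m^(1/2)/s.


The Chezy coefficient relates to Manning's n through C = R^(1/6) / n.
R^(1/6) = 2.91^(1/6) = 1.194856.
C = 1.194856 / 0.02 = 59.74 m^(1/2)/s.

59.74


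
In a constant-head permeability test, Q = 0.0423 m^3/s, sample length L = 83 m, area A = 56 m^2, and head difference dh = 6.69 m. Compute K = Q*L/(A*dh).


From K = Q*L / (A*dh):
Numerator: Q*L = 0.0423 * 83 = 3.5109.
Denominator: A*dh = 56 * 6.69 = 374.64.
K = 3.5109 / 374.64 = 0.009371 m/s.

0.009371


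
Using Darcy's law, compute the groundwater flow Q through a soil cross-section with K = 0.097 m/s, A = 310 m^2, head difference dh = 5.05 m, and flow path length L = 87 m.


Darcy's law: Q = K * A * i, where i = dh/L.
Hydraulic gradient i = 5.05 / 87 = 0.058046.
Q = 0.097 * 310 * 0.058046
  = 1.7454 m^3/s.

1.7454


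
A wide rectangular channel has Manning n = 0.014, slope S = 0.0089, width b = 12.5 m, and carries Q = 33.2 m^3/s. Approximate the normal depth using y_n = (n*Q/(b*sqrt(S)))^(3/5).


We use the wide-channel approximation y_n = (n*Q/(b*sqrt(S)))^(3/5).
sqrt(S) = sqrt(0.0089) = 0.09434.
Numerator: n*Q = 0.014 * 33.2 = 0.4648.
Denominator: b*sqrt(S) = 12.5 * 0.09434 = 1.17925.
arg = 0.3941.
y_n = 0.3941^(3/5) = 0.572 m.

0.572


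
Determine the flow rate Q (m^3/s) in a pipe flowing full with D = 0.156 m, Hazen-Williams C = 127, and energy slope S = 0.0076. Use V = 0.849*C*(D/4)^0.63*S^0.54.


For a full circular pipe, R = D/4 = 0.156/4 = 0.039 m.
V = 0.849 * 127 * 0.039^0.63 * 0.0076^0.54
  = 0.849 * 127 * 0.12953 * 0.07172
  = 1.0017 m/s.
Pipe area A = pi*D^2/4 = pi*0.156^2/4 = 0.0191 m^2.
Q = A * V = 0.0191 * 1.0017 = 0.0191 m^3/s.

0.0191


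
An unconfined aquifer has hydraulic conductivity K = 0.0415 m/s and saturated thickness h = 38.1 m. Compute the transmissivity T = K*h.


Transmissivity is defined as T = K * h.
T = 0.0415 * 38.1
  = 1.5812 m^2/s.

1.5812


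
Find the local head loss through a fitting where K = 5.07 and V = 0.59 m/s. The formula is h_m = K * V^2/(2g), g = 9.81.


Minor loss formula: h_m = K * V^2/(2g).
V^2 = 0.59^2 = 0.3481.
V^2/(2g) = 0.3481 / 19.62 = 0.0177 m.
h_m = 5.07 * 0.0177 = 0.09 m.

0.09


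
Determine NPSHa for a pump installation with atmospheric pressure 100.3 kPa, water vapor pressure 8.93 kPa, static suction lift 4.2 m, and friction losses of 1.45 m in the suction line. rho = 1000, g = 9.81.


NPSHa = p_atm/(rho*g) - z_s - hf_s - p_vap/(rho*g).
p_atm/(rho*g) = 100.3*1000 / (1000*9.81) = 10.224 m.
p_vap/(rho*g) = 8.93*1000 / (1000*9.81) = 0.91 m.
NPSHa = 10.224 - 4.2 - 1.45 - 0.91
      = 3.66 m.

3.66


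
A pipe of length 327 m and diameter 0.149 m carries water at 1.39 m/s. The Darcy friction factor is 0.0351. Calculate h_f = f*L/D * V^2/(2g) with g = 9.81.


Darcy-Weisbach equation: h_f = f * (L/D) * V^2/(2g).
f * L/D = 0.0351 * 327/0.149 = 77.0315.
V^2/(2g) = 1.39^2 / (2*9.81) = 1.9321 / 19.62 = 0.0985 m.
h_f = 77.0315 * 0.0985 = 7.586 m.

7.586


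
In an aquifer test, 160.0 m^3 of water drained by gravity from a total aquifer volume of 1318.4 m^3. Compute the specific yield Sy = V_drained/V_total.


Specific yield Sy = Volume drained / Total volume.
Sy = 160.0 / 1318.4
   = 0.1214.

0.1214


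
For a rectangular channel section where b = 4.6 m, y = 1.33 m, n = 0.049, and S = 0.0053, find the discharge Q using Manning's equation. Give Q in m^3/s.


For a rectangular channel, the cross-sectional area A = b * y = 4.6 * 1.33 = 6.12 m^2.
The wetted perimeter P = b + 2y = 4.6 + 2*1.33 = 7.26 m.
Hydraulic radius R = A/P = 6.12/7.26 = 0.8427 m.
Velocity V = (1/n)*R^(2/3)*S^(1/2) = (1/0.049)*0.8427^(2/3)*0.0053^(1/2) = 1.3255 m/s.
Discharge Q = A * V = 6.12 * 1.3255 = 8.11 m^3/s.

8.11


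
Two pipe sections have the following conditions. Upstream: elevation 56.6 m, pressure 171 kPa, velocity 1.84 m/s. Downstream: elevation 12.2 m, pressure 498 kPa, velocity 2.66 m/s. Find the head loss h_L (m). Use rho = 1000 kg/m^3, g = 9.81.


Total head at each section: H = z + p/(rho*g) + V^2/(2g).
H1 = 56.6 + 171*1000/(1000*9.81) + 1.84^2/(2*9.81)
   = 56.6 + 17.431 + 0.1726
   = 74.204 m.
H2 = 12.2 + 498*1000/(1000*9.81) + 2.66^2/(2*9.81)
   = 12.2 + 50.765 + 0.3606
   = 63.325 m.
h_L = H1 - H2 = 74.204 - 63.325 = 10.879 m.

10.879


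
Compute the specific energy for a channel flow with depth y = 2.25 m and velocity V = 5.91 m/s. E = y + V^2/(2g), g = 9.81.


Specific energy E = y + V^2/(2g).
Velocity head = V^2/(2g) = 5.91^2 / (2*9.81) = 34.9281 / 19.62 = 1.7802 m.
E = 2.25 + 1.7802 = 4.0302 m.

4.0302


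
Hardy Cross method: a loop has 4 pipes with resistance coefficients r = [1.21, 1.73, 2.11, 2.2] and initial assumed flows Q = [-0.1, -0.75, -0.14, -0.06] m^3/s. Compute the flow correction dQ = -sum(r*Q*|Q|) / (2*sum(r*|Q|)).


Numerator terms (r*Q*|Q|): 1.21*-0.1*|-0.1| = -0.0121; 1.73*-0.75*|-0.75| = -0.9731; 2.11*-0.14*|-0.14| = -0.0414; 2.2*-0.06*|-0.06| = -0.0079.
Sum of numerator = -1.0345.
Denominator terms (r*|Q|): 1.21*|-0.1| = 0.121; 1.73*|-0.75| = 1.2975; 2.11*|-0.14| = 0.2954; 2.2*|-0.06| = 0.132.
2 * sum of denominator = 2 * 1.8459 = 3.6918.
dQ = --1.0345 / 3.6918 = 0.2802 m^3/s.

0.2802


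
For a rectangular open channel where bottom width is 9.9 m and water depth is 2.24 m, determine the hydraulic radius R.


For a rectangular section:
Flow area A = b * y = 9.9 * 2.24 = 22.18 m^2.
Wetted perimeter P = b + 2y = 9.9 + 2*2.24 = 14.38 m.
Hydraulic radius R = A/P = 22.18 / 14.38 = 1.5421 m.

1.5421


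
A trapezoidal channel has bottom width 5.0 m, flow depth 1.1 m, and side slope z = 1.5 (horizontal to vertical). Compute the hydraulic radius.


For a trapezoidal section with side slope z:
A = (b + z*y)*y = (5.0 + 1.5*1.1)*1.1 = 7.315 m^2.
P = b + 2*y*sqrt(1 + z^2) = 5.0 + 2*1.1*sqrt(1 + 1.5^2) = 8.966 m.
R = A/P = 7.315 / 8.966 = 0.8159 m.

0.8159


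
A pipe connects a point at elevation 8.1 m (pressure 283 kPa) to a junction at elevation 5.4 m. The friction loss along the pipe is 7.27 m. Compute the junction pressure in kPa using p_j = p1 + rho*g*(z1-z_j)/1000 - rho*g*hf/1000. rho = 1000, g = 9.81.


Junction pressure: p_j = p1 + rho*g*(z1 - z_j)/1000 - rho*g*hf/1000.
Elevation term = 1000*9.81*(8.1 - 5.4)/1000 = 26.487 kPa.
Friction term = 1000*9.81*7.27/1000 = 71.319 kPa.
p_j = 283 + 26.487 - 71.319 = 238.17 kPa.

238.17


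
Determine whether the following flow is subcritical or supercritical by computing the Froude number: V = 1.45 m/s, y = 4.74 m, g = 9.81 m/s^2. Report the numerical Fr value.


The Froude number is defined as Fr = V / sqrt(g*y).
g*y = 9.81 * 4.74 = 46.4994.
sqrt(g*y) = sqrt(46.4994) = 6.819.
Fr = 1.45 / 6.819 = 0.2126.
Since Fr < 1, the flow is subcritical.

0.2126


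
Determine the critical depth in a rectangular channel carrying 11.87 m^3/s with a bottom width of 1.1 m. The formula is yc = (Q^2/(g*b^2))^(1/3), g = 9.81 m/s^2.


Using yc = (Q^2 / (g * b^2))^(1/3):
Q^2 = 11.87^2 = 140.9.
g * b^2 = 9.81 * 1.1^2 = 9.81 * 1.21 = 11.87.
Q^2 / (g*b^2) = 140.9 / 11.87 = 11.8703.
yc = 11.8703^(1/3) = 2.2811 m.

2.2811


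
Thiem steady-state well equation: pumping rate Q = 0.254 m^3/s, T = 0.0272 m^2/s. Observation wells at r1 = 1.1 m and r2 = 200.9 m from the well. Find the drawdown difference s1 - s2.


Thiem equation: s1 - s2 = Q/(2*pi*T) * ln(r2/r1).
ln(r2/r1) = ln(200.9/1.1) = 5.2075.
Q/(2*pi*T) = 0.254 / (2*pi*0.0272) = 0.254 / 0.1709 = 1.4862.
s1 - s2 = 1.4862 * 5.2075 = 7.7395 m.

7.7395


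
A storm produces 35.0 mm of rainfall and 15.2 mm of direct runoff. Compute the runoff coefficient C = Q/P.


The runoff coefficient C = runoff depth / rainfall depth.
C = 15.2 / 35.0
  = 0.4343.

0.4343


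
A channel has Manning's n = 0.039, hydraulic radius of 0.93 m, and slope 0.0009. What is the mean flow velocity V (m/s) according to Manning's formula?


Manning's equation gives V = (1/n) * R^(2/3) * S^(1/2).
First, compute R^(2/3) = 0.93^(2/3) = 0.9528.
Next, S^(1/2) = 0.0009^(1/2) = 0.03.
Then 1/n = 1/0.039 = 25.64.
V = 25.64 * 0.9528 * 0.03 = 0.7329 m/s.

0.7329


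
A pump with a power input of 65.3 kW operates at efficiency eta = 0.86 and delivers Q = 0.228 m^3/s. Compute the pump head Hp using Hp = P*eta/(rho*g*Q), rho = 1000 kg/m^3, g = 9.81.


Pump head formula: Hp = P * eta / (rho * g * Q).
Numerator: P * eta = 65.3 * 1000 * 0.86 = 56158.0 W.
Denominator: rho * g * Q = 1000 * 9.81 * 0.228 = 2236.68.
Hp = 56158.0 / 2236.68 = 25.11 m.

25.11


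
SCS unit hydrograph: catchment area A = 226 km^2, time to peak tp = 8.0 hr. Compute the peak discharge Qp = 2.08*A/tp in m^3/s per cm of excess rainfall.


SCS formula: Qp = 2.08 * A / tp.
Qp = 2.08 * 226 / 8.0
   = 470.08 / 8.0
   = 58.76 m^3/s per cm.

58.76


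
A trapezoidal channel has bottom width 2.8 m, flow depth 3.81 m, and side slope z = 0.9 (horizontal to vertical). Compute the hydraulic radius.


For a trapezoidal section with side slope z:
A = (b + z*y)*y = (2.8 + 0.9*3.81)*3.81 = 23.732 m^2.
P = b + 2*y*sqrt(1 + z^2) = 2.8 + 2*3.81*sqrt(1 + 0.9^2) = 13.052 m.
R = A/P = 23.732 / 13.052 = 1.8184 m.

1.8184


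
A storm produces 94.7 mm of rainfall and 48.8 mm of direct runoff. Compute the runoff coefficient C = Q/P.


The runoff coefficient C = runoff depth / rainfall depth.
C = 48.8 / 94.7
  = 0.5153.

0.5153


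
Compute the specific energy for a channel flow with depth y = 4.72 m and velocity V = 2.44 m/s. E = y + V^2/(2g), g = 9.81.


Specific energy E = y + V^2/(2g).
Velocity head = V^2/(2g) = 2.44^2 / (2*9.81) = 5.9536 / 19.62 = 0.3034 m.
E = 4.72 + 0.3034 = 5.0234 m.

5.0234
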